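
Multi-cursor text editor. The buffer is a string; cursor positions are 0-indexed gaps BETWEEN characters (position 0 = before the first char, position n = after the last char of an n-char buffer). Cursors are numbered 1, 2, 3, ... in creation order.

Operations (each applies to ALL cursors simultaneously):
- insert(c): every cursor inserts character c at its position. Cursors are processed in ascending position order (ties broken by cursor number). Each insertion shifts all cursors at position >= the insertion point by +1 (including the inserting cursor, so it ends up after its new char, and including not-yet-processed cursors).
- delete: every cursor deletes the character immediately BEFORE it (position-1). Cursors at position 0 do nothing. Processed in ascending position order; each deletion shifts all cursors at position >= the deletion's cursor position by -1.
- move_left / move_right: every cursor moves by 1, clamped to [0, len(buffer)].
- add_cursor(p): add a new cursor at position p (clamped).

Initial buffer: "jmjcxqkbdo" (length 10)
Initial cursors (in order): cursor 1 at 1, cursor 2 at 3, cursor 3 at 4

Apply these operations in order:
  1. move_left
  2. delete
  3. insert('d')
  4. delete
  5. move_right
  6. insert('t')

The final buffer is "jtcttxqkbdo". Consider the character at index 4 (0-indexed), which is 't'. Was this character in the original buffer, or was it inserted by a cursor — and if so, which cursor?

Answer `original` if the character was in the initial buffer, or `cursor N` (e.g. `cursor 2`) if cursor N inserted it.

Answer: cursor 3

Derivation:
After op 1 (move_left): buffer="jmjcxqkbdo" (len 10), cursors c1@0 c2@2 c3@3, authorship ..........
After op 2 (delete): buffer="jcxqkbdo" (len 8), cursors c1@0 c2@1 c3@1, authorship ........
After op 3 (insert('d')): buffer="djddcxqkbdo" (len 11), cursors c1@1 c2@4 c3@4, authorship 1.23.......
After op 4 (delete): buffer="jcxqkbdo" (len 8), cursors c1@0 c2@1 c3@1, authorship ........
After op 5 (move_right): buffer="jcxqkbdo" (len 8), cursors c1@1 c2@2 c3@2, authorship ........
After op 6 (insert('t')): buffer="jtcttxqkbdo" (len 11), cursors c1@2 c2@5 c3@5, authorship .1.23......
Authorship (.=original, N=cursor N): . 1 . 2 3 . . . . . .
Index 4: author = 3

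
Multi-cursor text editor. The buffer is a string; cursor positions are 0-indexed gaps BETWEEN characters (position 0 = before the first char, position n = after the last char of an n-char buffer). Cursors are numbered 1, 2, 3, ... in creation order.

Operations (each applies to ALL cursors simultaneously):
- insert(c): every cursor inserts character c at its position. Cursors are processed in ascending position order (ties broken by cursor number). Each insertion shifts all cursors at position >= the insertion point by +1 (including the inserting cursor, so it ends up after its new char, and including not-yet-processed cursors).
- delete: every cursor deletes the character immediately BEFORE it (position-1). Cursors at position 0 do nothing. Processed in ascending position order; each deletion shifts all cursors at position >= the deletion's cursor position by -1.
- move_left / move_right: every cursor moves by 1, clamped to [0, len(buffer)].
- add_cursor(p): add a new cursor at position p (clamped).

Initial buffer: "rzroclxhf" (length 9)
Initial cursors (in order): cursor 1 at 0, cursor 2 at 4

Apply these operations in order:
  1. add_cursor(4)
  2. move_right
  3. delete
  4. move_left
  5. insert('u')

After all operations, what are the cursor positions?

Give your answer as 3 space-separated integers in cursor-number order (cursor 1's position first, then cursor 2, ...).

After op 1 (add_cursor(4)): buffer="rzroclxhf" (len 9), cursors c1@0 c2@4 c3@4, authorship .........
After op 2 (move_right): buffer="rzroclxhf" (len 9), cursors c1@1 c2@5 c3@5, authorship .........
After op 3 (delete): buffer="zrlxhf" (len 6), cursors c1@0 c2@2 c3@2, authorship ......
After op 4 (move_left): buffer="zrlxhf" (len 6), cursors c1@0 c2@1 c3@1, authorship ......
After op 5 (insert('u')): buffer="uzuurlxhf" (len 9), cursors c1@1 c2@4 c3@4, authorship 1.23.....

Answer: 1 4 4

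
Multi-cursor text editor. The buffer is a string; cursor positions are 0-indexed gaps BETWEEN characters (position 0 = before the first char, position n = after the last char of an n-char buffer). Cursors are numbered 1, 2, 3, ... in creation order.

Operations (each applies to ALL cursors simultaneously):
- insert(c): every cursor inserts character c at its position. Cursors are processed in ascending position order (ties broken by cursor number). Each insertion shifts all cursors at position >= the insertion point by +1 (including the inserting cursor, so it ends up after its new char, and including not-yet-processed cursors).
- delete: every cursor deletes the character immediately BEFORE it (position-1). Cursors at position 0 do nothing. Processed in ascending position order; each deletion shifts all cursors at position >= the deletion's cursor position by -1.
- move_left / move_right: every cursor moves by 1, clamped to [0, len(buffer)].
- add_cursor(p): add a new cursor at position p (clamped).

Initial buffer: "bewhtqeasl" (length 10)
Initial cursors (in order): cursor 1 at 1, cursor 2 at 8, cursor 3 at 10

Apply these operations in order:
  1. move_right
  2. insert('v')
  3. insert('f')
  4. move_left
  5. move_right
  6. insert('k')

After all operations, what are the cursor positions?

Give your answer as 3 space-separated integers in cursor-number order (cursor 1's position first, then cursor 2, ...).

Answer: 5 15 19

Derivation:
After op 1 (move_right): buffer="bewhtqeasl" (len 10), cursors c1@2 c2@9 c3@10, authorship ..........
After op 2 (insert('v')): buffer="bevwhtqeasvlv" (len 13), cursors c1@3 c2@11 c3@13, authorship ..1.......2.3
After op 3 (insert('f')): buffer="bevfwhtqeasvflvf" (len 16), cursors c1@4 c2@13 c3@16, authorship ..11.......22.33
After op 4 (move_left): buffer="bevfwhtqeasvflvf" (len 16), cursors c1@3 c2@12 c3@15, authorship ..11.......22.33
After op 5 (move_right): buffer="bevfwhtqeasvflvf" (len 16), cursors c1@4 c2@13 c3@16, authorship ..11.......22.33
After op 6 (insert('k')): buffer="bevfkwhtqeasvfklvfk" (len 19), cursors c1@5 c2@15 c3@19, authorship ..111.......222.333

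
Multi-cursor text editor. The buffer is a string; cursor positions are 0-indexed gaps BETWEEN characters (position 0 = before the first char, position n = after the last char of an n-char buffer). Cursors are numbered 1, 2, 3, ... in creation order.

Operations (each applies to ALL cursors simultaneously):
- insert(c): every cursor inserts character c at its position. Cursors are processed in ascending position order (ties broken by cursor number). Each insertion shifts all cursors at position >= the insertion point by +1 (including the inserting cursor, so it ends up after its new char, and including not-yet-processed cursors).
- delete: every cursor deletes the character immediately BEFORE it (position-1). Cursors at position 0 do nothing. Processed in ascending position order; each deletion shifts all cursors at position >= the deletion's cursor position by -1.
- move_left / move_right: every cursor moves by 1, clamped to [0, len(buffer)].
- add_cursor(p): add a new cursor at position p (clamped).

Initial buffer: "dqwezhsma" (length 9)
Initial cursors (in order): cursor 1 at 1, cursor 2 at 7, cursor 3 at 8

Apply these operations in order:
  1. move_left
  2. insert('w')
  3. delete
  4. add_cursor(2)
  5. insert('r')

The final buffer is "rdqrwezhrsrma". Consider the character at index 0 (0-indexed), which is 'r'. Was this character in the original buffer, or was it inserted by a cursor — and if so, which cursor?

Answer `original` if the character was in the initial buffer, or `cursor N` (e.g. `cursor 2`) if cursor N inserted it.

Answer: cursor 1

Derivation:
After op 1 (move_left): buffer="dqwezhsma" (len 9), cursors c1@0 c2@6 c3@7, authorship .........
After op 2 (insert('w')): buffer="wdqwezhwswma" (len 12), cursors c1@1 c2@8 c3@10, authorship 1......2.3..
After op 3 (delete): buffer="dqwezhsma" (len 9), cursors c1@0 c2@6 c3@7, authorship .........
After op 4 (add_cursor(2)): buffer="dqwezhsma" (len 9), cursors c1@0 c4@2 c2@6 c3@7, authorship .........
After op 5 (insert('r')): buffer="rdqrwezhrsrma" (len 13), cursors c1@1 c4@4 c2@9 c3@11, authorship 1..4....2.3..
Authorship (.=original, N=cursor N): 1 . . 4 . . . . 2 . 3 . .
Index 0: author = 1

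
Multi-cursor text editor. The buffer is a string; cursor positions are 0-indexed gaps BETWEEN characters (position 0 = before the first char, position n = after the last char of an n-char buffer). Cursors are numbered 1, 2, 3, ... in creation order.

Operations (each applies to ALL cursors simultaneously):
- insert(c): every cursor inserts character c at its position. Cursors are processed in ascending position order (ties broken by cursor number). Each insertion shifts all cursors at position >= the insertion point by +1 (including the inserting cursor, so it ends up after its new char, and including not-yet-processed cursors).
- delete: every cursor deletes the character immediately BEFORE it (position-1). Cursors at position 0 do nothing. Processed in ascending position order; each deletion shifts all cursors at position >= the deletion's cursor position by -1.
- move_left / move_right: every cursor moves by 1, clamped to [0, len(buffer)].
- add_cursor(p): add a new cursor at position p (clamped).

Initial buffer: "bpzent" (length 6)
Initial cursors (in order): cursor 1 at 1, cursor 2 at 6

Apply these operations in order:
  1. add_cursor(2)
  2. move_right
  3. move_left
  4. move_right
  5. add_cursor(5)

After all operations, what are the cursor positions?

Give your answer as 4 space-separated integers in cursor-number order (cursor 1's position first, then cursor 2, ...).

Answer: 2 6 3 5

Derivation:
After op 1 (add_cursor(2)): buffer="bpzent" (len 6), cursors c1@1 c3@2 c2@6, authorship ......
After op 2 (move_right): buffer="bpzent" (len 6), cursors c1@2 c3@3 c2@6, authorship ......
After op 3 (move_left): buffer="bpzent" (len 6), cursors c1@1 c3@2 c2@5, authorship ......
After op 4 (move_right): buffer="bpzent" (len 6), cursors c1@2 c3@3 c2@6, authorship ......
After op 5 (add_cursor(5)): buffer="bpzent" (len 6), cursors c1@2 c3@3 c4@5 c2@6, authorship ......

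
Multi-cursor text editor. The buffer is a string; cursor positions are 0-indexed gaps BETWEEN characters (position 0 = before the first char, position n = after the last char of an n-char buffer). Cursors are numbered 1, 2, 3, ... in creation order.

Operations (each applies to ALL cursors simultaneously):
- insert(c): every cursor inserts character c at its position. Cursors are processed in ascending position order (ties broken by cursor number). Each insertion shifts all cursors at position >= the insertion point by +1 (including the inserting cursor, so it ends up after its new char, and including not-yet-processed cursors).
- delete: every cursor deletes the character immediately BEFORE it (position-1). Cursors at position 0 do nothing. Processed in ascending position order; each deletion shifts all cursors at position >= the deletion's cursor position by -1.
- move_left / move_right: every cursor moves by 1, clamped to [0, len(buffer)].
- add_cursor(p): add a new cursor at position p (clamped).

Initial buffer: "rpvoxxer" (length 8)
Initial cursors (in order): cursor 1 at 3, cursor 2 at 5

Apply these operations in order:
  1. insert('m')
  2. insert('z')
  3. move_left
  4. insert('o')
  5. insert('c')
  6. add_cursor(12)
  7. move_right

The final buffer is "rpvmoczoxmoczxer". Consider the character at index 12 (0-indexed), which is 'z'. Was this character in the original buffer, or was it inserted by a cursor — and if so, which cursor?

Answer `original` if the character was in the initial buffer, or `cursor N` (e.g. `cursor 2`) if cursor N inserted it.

After op 1 (insert('m')): buffer="rpvmoxmxer" (len 10), cursors c1@4 c2@7, authorship ...1..2...
After op 2 (insert('z')): buffer="rpvmzoxmzxer" (len 12), cursors c1@5 c2@9, authorship ...11..22...
After op 3 (move_left): buffer="rpvmzoxmzxer" (len 12), cursors c1@4 c2@8, authorship ...11..22...
After op 4 (insert('o')): buffer="rpvmozoxmozxer" (len 14), cursors c1@5 c2@10, authorship ...111..222...
After op 5 (insert('c')): buffer="rpvmoczoxmoczxer" (len 16), cursors c1@6 c2@12, authorship ...1111..2222...
After op 6 (add_cursor(12)): buffer="rpvmoczoxmoczxer" (len 16), cursors c1@6 c2@12 c3@12, authorship ...1111..2222...
After op 7 (move_right): buffer="rpvmoczoxmoczxer" (len 16), cursors c1@7 c2@13 c3@13, authorship ...1111..2222...
Authorship (.=original, N=cursor N): . . . 1 1 1 1 . . 2 2 2 2 . . .
Index 12: author = 2

Answer: cursor 2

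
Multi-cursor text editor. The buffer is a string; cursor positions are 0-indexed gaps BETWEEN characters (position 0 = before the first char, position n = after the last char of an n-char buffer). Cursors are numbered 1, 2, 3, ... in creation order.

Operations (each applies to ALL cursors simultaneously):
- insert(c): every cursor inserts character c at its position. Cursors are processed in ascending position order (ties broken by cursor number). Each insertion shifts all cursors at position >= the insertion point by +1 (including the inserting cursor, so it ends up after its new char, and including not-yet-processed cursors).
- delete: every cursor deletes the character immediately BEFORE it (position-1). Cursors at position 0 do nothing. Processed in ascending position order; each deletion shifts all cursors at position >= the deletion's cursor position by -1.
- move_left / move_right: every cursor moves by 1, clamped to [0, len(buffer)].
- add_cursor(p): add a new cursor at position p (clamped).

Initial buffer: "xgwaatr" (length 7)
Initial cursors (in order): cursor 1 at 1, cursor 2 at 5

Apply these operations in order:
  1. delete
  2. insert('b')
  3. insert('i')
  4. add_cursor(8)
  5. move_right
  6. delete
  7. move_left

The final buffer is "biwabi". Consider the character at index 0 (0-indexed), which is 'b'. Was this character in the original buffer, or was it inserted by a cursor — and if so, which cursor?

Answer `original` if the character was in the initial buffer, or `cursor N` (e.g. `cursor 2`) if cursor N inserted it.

After op 1 (delete): buffer="gwatr" (len 5), cursors c1@0 c2@3, authorship .....
After op 2 (insert('b')): buffer="bgwabtr" (len 7), cursors c1@1 c2@5, authorship 1...2..
After op 3 (insert('i')): buffer="bigwabitr" (len 9), cursors c1@2 c2@7, authorship 11...22..
After op 4 (add_cursor(8)): buffer="bigwabitr" (len 9), cursors c1@2 c2@7 c3@8, authorship 11...22..
After op 5 (move_right): buffer="bigwabitr" (len 9), cursors c1@3 c2@8 c3@9, authorship 11...22..
After op 6 (delete): buffer="biwabi" (len 6), cursors c1@2 c2@6 c3@6, authorship 11..22
After op 7 (move_left): buffer="biwabi" (len 6), cursors c1@1 c2@5 c3@5, authorship 11..22
Authorship (.=original, N=cursor N): 1 1 . . 2 2
Index 0: author = 1

Answer: cursor 1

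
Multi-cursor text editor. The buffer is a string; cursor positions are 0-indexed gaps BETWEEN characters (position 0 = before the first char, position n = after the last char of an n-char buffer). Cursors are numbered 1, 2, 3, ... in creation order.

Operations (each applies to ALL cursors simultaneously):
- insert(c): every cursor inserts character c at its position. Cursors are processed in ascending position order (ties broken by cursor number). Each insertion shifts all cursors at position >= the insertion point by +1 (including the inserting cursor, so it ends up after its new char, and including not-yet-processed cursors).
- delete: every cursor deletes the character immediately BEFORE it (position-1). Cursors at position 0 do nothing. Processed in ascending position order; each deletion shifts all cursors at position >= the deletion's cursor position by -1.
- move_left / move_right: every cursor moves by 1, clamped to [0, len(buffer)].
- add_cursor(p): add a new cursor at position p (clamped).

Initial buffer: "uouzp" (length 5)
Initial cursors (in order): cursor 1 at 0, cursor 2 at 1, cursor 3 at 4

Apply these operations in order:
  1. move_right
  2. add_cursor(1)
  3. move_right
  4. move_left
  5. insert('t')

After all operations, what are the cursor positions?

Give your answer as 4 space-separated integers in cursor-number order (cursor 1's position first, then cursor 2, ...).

Answer: 3 5 8 3

Derivation:
After op 1 (move_right): buffer="uouzp" (len 5), cursors c1@1 c2@2 c3@5, authorship .....
After op 2 (add_cursor(1)): buffer="uouzp" (len 5), cursors c1@1 c4@1 c2@2 c3@5, authorship .....
After op 3 (move_right): buffer="uouzp" (len 5), cursors c1@2 c4@2 c2@3 c3@5, authorship .....
After op 4 (move_left): buffer="uouzp" (len 5), cursors c1@1 c4@1 c2@2 c3@4, authorship .....
After op 5 (insert('t')): buffer="uttotuztp" (len 9), cursors c1@3 c4@3 c2@5 c3@8, authorship .14.2..3.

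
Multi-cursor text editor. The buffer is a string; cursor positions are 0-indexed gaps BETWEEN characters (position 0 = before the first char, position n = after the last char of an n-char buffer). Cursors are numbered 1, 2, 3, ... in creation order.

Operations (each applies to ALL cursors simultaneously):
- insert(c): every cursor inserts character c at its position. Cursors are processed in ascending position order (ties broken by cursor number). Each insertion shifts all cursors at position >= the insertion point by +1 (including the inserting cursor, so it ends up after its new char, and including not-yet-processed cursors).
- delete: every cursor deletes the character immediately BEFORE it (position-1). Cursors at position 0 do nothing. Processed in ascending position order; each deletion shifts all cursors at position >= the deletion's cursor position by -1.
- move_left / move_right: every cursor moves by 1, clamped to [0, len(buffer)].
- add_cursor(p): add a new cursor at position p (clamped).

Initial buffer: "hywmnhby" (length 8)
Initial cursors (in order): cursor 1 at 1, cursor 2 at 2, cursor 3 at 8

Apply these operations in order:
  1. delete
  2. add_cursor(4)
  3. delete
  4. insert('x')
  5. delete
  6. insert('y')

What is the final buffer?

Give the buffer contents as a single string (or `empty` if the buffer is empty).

Answer: yywmnyy

Derivation:
After op 1 (delete): buffer="wmnhb" (len 5), cursors c1@0 c2@0 c3@5, authorship .....
After op 2 (add_cursor(4)): buffer="wmnhb" (len 5), cursors c1@0 c2@0 c4@4 c3@5, authorship .....
After op 3 (delete): buffer="wmn" (len 3), cursors c1@0 c2@0 c3@3 c4@3, authorship ...
After op 4 (insert('x')): buffer="xxwmnxx" (len 7), cursors c1@2 c2@2 c3@7 c4@7, authorship 12...34
After op 5 (delete): buffer="wmn" (len 3), cursors c1@0 c2@0 c3@3 c4@3, authorship ...
After op 6 (insert('y')): buffer="yywmnyy" (len 7), cursors c1@2 c2@2 c3@7 c4@7, authorship 12...34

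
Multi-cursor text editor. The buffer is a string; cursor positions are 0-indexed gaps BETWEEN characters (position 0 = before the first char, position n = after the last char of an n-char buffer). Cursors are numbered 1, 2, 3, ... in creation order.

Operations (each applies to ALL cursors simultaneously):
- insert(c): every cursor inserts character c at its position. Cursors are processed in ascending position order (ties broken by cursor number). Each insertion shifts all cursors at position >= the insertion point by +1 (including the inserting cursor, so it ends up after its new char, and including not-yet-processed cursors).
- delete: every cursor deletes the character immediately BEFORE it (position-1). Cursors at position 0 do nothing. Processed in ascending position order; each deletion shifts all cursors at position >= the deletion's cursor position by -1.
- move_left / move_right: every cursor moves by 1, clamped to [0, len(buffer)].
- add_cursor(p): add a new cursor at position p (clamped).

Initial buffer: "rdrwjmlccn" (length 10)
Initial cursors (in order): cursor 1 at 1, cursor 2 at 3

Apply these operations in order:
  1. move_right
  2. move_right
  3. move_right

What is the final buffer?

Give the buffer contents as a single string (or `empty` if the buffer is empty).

After op 1 (move_right): buffer="rdrwjmlccn" (len 10), cursors c1@2 c2@4, authorship ..........
After op 2 (move_right): buffer="rdrwjmlccn" (len 10), cursors c1@3 c2@5, authorship ..........
After op 3 (move_right): buffer="rdrwjmlccn" (len 10), cursors c1@4 c2@6, authorship ..........

Answer: rdrwjmlccn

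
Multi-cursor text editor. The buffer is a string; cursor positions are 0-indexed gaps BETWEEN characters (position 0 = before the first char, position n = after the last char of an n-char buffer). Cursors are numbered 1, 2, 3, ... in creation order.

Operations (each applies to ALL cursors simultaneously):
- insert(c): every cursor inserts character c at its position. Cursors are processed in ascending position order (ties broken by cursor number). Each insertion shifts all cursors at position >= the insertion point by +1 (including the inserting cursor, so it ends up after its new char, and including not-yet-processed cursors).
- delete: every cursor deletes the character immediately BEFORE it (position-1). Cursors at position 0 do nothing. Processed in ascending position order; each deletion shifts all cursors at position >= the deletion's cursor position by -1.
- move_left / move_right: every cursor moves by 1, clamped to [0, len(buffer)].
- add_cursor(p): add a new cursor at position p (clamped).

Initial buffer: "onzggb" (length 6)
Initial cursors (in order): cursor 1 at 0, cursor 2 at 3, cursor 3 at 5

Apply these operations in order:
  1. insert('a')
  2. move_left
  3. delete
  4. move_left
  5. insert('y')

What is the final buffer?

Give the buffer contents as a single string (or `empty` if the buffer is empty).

Answer: yaoynaygab

Derivation:
After op 1 (insert('a')): buffer="aonzaggab" (len 9), cursors c1@1 c2@5 c3@8, authorship 1...2..3.
After op 2 (move_left): buffer="aonzaggab" (len 9), cursors c1@0 c2@4 c3@7, authorship 1...2..3.
After op 3 (delete): buffer="aonagab" (len 7), cursors c1@0 c2@3 c3@5, authorship 1..2.3.
After op 4 (move_left): buffer="aonagab" (len 7), cursors c1@0 c2@2 c3@4, authorship 1..2.3.
After op 5 (insert('y')): buffer="yaoynaygab" (len 10), cursors c1@1 c2@4 c3@7, authorship 11.2.23.3.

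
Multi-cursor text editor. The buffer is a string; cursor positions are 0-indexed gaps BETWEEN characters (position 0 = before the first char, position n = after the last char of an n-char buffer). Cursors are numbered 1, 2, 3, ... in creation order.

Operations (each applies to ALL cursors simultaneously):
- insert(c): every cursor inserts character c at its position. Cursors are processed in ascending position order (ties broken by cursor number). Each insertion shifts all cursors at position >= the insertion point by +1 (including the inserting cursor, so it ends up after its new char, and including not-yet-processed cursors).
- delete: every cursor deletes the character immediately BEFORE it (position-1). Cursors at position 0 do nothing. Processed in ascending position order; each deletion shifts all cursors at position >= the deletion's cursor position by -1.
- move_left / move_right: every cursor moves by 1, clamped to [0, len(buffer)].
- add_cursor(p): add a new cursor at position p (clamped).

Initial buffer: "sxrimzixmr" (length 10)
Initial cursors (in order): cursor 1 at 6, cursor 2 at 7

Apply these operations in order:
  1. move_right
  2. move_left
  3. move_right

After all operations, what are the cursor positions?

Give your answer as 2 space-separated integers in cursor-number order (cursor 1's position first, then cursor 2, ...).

After op 1 (move_right): buffer="sxrimzixmr" (len 10), cursors c1@7 c2@8, authorship ..........
After op 2 (move_left): buffer="sxrimzixmr" (len 10), cursors c1@6 c2@7, authorship ..........
After op 3 (move_right): buffer="sxrimzixmr" (len 10), cursors c1@7 c2@8, authorship ..........

Answer: 7 8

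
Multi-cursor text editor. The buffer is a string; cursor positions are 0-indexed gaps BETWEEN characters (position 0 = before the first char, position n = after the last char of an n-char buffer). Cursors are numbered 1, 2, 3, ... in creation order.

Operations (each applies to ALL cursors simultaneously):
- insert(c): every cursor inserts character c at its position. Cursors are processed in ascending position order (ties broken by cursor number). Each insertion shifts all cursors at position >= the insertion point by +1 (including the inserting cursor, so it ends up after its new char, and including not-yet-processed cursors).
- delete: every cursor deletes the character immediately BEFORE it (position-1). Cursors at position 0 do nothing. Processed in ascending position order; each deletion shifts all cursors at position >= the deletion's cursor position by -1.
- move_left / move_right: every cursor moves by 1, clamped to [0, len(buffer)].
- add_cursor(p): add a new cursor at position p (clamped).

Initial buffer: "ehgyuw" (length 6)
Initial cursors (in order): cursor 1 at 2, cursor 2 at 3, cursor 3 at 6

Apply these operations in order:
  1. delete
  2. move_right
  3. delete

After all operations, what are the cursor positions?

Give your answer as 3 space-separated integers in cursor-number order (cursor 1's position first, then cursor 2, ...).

Answer: 0 0 0

Derivation:
After op 1 (delete): buffer="eyu" (len 3), cursors c1@1 c2@1 c3@3, authorship ...
After op 2 (move_right): buffer="eyu" (len 3), cursors c1@2 c2@2 c3@3, authorship ...
After op 3 (delete): buffer="" (len 0), cursors c1@0 c2@0 c3@0, authorship 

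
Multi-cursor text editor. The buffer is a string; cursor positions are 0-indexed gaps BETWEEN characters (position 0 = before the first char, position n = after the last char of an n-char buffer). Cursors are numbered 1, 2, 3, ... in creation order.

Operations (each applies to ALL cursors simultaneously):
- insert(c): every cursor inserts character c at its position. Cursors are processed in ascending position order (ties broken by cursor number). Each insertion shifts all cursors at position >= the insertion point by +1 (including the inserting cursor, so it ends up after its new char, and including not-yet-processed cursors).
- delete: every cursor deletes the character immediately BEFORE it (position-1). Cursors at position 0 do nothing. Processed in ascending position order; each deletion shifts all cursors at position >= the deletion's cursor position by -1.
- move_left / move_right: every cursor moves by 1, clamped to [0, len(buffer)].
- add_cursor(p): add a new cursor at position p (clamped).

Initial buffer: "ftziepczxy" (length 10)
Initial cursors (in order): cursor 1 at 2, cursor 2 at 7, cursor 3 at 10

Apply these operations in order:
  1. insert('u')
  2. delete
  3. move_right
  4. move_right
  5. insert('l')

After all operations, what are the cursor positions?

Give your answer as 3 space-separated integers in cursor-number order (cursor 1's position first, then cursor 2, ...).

Answer: 5 11 13

Derivation:
After op 1 (insert('u')): buffer="ftuziepcuzxyu" (len 13), cursors c1@3 c2@9 c3@13, authorship ..1.....2...3
After op 2 (delete): buffer="ftziepczxy" (len 10), cursors c1@2 c2@7 c3@10, authorship ..........
After op 3 (move_right): buffer="ftziepczxy" (len 10), cursors c1@3 c2@8 c3@10, authorship ..........
After op 4 (move_right): buffer="ftziepczxy" (len 10), cursors c1@4 c2@9 c3@10, authorship ..........
After op 5 (insert('l')): buffer="ftzilepczxlyl" (len 13), cursors c1@5 c2@11 c3@13, authorship ....1.....2.3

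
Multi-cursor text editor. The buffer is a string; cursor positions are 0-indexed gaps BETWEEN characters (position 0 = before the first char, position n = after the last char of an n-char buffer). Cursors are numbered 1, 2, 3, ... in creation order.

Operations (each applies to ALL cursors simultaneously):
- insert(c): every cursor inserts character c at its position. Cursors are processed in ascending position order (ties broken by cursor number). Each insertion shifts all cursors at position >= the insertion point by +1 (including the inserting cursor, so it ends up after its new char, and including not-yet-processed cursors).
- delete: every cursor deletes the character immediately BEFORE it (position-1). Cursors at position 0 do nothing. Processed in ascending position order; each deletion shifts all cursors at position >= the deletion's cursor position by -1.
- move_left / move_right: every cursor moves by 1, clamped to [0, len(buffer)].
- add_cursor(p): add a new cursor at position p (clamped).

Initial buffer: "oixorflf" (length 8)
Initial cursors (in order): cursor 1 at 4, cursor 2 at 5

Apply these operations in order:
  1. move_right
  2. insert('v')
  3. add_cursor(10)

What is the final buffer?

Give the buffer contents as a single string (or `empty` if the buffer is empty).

Answer: oixorvfvlf

Derivation:
After op 1 (move_right): buffer="oixorflf" (len 8), cursors c1@5 c2@6, authorship ........
After op 2 (insert('v')): buffer="oixorvfvlf" (len 10), cursors c1@6 c2@8, authorship .....1.2..
After op 3 (add_cursor(10)): buffer="oixorvfvlf" (len 10), cursors c1@6 c2@8 c3@10, authorship .....1.2..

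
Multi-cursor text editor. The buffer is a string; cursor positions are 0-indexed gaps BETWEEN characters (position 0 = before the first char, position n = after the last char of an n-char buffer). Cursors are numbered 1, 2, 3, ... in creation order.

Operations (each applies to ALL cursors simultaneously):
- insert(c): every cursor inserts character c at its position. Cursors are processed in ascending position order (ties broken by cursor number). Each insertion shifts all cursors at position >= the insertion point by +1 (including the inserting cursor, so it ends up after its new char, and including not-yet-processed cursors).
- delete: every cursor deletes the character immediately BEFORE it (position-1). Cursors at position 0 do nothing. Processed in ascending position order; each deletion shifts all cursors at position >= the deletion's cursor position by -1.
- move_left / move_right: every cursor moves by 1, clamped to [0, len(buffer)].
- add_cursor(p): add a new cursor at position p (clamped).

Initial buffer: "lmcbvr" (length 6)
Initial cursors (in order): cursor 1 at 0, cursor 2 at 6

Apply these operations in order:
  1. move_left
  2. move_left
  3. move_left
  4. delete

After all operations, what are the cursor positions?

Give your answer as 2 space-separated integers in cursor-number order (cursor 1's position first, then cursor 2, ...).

After op 1 (move_left): buffer="lmcbvr" (len 6), cursors c1@0 c2@5, authorship ......
After op 2 (move_left): buffer="lmcbvr" (len 6), cursors c1@0 c2@4, authorship ......
After op 3 (move_left): buffer="lmcbvr" (len 6), cursors c1@0 c2@3, authorship ......
After op 4 (delete): buffer="lmbvr" (len 5), cursors c1@0 c2@2, authorship .....

Answer: 0 2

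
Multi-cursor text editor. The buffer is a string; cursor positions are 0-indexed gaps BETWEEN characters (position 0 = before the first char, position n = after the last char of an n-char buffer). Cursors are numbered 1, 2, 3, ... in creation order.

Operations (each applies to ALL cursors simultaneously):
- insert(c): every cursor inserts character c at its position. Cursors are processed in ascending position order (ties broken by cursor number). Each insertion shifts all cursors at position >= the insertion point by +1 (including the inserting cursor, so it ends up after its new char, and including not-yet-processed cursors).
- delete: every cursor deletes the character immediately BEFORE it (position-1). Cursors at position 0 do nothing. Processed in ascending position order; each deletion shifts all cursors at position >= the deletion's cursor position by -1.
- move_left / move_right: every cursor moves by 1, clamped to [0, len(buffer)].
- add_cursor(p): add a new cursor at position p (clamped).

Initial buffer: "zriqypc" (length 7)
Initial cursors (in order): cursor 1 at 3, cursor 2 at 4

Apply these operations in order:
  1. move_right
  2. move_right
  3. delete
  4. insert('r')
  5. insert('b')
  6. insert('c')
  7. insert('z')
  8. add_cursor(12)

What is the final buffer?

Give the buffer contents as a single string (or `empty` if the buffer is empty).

Answer: zriqrrbbcczzc

Derivation:
After op 1 (move_right): buffer="zriqypc" (len 7), cursors c1@4 c2@5, authorship .......
After op 2 (move_right): buffer="zriqypc" (len 7), cursors c1@5 c2@6, authorship .......
After op 3 (delete): buffer="zriqc" (len 5), cursors c1@4 c2@4, authorship .....
After op 4 (insert('r')): buffer="zriqrrc" (len 7), cursors c1@6 c2@6, authorship ....12.
After op 5 (insert('b')): buffer="zriqrrbbc" (len 9), cursors c1@8 c2@8, authorship ....1212.
After op 6 (insert('c')): buffer="zriqrrbbccc" (len 11), cursors c1@10 c2@10, authorship ....121212.
After op 7 (insert('z')): buffer="zriqrrbbcczzc" (len 13), cursors c1@12 c2@12, authorship ....12121212.
After op 8 (add_cursor(12)): buffer="zriqrrbbcczzc" (len 13), cursors c1@12 c2@12 c3@12, authorship ....12121212.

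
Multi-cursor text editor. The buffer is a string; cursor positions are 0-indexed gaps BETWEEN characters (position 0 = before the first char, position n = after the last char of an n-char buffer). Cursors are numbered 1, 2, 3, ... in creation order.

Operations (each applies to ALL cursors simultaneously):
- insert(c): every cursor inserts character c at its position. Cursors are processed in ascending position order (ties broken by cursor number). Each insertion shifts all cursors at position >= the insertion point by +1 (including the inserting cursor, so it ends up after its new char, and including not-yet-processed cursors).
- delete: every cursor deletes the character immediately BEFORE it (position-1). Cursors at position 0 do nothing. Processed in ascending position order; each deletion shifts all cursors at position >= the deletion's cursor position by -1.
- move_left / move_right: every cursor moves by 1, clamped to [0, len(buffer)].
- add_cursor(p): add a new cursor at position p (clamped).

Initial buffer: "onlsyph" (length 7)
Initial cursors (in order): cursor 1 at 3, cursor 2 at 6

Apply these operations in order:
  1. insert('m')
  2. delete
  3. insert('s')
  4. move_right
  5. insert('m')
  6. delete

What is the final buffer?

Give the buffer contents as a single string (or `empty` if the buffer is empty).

Answer: onlssypsh

Derivation:
After op 1 (insert('m')): buffer="onlmsypmh" (len 9), cursors c1@4 c2@8, authorship ...1...2.
After op 2 (delete): buffer="onlsyph" (len 7), cursors c1@3 c2@6, authorship .......
After op 3 (insert('s')): buffer="onlssypsh" (len 9), cursors c1@4 c2@8, authorship ...1...2.
After op 4 (move_right): buffer="onlssypsh" (len 9), cursors c1@5 c2@9, authorship ...1...2.
After op 5 (insert('m')): buffer="onlssmypshm" (len 11), cursors c1@6 c2@11, authorship ...1.1..2.2
After op 6 (delete): buffer="onlssypsh" (len 9), cursors c1@5 c2@9, authorship ...1...2.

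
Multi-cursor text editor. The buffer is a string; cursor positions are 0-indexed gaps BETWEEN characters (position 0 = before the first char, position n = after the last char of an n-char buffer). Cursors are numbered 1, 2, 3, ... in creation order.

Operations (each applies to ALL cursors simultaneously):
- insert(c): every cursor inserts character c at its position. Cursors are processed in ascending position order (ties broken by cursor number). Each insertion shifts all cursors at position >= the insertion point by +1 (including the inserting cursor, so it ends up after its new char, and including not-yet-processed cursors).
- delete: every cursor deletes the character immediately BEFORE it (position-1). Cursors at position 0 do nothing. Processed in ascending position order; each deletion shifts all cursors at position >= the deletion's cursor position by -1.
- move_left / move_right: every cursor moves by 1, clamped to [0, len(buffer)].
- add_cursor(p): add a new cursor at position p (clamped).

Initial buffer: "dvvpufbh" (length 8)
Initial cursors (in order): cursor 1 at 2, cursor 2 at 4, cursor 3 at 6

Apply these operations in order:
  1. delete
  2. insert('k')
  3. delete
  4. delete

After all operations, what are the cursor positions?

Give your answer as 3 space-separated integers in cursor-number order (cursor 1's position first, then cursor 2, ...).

After op 1 (delete): buffer="dvubh" (len 5), cursors c1@1 c2@2 c3@3, authorship .....
After op 2 (insert('k')): buffer="dkvkukbh" (len 8), cursors c1@2 c2@4 c3@6, authorship .1.2.3..
After op 3 (delete): buffer="dvubh" (len 5), cursors c1@1 c2@2 c3@3, authorship .....
After op 4 (delete): buffer="bh" (len 2), cursors c1@0 c2@0 c3@0, authorship ..

Answer: 0 0 0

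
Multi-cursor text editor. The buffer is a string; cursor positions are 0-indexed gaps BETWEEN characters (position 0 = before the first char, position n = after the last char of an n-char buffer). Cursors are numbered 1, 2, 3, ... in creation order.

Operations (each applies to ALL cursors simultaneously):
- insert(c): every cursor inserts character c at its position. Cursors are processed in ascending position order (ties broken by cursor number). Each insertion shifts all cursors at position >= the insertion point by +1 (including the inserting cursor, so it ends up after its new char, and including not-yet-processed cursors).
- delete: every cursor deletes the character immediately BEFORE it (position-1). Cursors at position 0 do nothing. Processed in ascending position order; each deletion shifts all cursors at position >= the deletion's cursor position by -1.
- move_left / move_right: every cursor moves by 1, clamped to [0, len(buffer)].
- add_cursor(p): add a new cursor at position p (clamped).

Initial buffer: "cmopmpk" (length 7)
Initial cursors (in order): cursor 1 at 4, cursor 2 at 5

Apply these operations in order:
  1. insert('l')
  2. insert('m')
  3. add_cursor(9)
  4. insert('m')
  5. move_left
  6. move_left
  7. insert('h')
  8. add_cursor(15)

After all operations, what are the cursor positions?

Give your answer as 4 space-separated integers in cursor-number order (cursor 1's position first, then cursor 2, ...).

Answer: 6 13 13 15

Derivation:
After op 1 (insert('l')): buffer="cmoplmlpk" (len 9), cursors c1@5 c2@7, authorship ....1.2..
After op 2 (insert('m')): buffer="cmoplmmlmpk" (len 11), cursors c1@6 c2@9, authorship ....11.22..
After op 3 (add_cursor(9)): buffer="cmoplmmlmpk" (len 11), cursors c1@6 c2@9 c3@9, authorship ....11.22..
After op 4 (insert('m')): buffer="cmoplmmmlmmmpk" (len 14), cursors c1@7 c2@12 c3@12, authorship ....111.2223..
After op 5 (move_left): buffer="cmoplmmmlmmmpk" (len 14), cursors c1@6 c2@11 c3@11, authorship ....111.2223..
After op 6 (move_left): buffer="cmoplmmmlmmmpk" (len 14), cursors c1@5 c2@10 c3@10, authorship ....111.2223..
After op 7 (insert('h')): buffer="cmoplhmmmlmhhmmpk" (len 17), cursors c1@6 c2@13 c3@13, authorship ....1111.222323..
After op 8 (add_cursor(15)): buffer="cmoplhmmmlmhhmmpk" (len 17), cursors c1@6 c2@13 c3@13 c4@15, authorship ....1111.222323..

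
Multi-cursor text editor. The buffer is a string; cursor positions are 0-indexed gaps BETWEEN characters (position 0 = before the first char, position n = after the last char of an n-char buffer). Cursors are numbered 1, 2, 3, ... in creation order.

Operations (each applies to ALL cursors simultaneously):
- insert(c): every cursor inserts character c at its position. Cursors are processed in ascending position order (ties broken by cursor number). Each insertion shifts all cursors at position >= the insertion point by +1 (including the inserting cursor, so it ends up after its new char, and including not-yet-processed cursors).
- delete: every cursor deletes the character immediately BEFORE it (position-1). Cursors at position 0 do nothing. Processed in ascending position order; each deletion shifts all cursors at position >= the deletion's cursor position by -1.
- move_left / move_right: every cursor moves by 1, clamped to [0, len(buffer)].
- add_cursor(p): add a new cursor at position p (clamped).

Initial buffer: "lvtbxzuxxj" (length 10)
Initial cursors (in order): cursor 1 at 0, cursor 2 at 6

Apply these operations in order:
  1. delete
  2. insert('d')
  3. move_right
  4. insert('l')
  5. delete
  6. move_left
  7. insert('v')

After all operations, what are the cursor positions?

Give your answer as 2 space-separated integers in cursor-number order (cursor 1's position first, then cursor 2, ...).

After op 1 (delete): buffer="lvtbxuxxj" (len 9), cursors c1@0 c2@5, authorship .........
After op 2 (insert('d')): buffer="dlvtbxduxxj" (len 11), cursors c1@1 c2@7, authorship 1.....2....
After op 3 (move_right): buffer="dlvtbxduxxj" (len 11), cursors c1@2 c2@8, authorship 1.....2....
After op 4 (insert('l')): buffer="dllvtbxdulxxj" (len 13), cursors c1@3 c2@10, authorship 1.1....2.2...
After op 5 (delete): buffer="dlvtbxduxxj" (len 11), cursors c1@2 c2@8, authorship 1.....2....
After op 6 (move_left): buffer="dlvtbxduxxj" (len 11), cursors c1@1 c2@7, authorship 1.....2....
After op 7 (insert('v')): buffer="dvlvtbxdvuxxj" (len 13), cursors c1@2 c2@9, authorship 11.....22....

Answer: 2 9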